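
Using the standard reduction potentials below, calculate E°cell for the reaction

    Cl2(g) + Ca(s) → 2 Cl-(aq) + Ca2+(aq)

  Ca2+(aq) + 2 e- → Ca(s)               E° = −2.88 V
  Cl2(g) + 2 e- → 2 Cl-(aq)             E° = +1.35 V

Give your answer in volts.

In the reaction as written, Cl2(g) is reduced (cathode) and Ca2+(aq) is produced by oxidation at the anode.
E°cell = E°(cathode) − E°(anode) = +1.35 − (−2.88) = +4.23 V.
The positive value indicates the reaction is spontaneous as written.

+4.23 V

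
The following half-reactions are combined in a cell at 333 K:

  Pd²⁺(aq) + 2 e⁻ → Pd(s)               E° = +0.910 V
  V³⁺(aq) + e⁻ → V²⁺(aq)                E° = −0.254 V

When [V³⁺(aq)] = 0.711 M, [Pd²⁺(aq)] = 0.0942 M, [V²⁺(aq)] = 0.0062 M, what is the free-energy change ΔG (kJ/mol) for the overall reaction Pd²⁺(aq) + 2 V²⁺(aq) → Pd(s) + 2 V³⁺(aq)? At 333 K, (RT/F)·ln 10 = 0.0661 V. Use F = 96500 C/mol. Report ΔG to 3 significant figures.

The standard cell potential is +0.910 − (−0.254) = +1.164 V, with n = 2 electrons in the balanced equation.
Q = [V³⁺(aq)]^2 / ([Pd²⁺(aq)]·[V²⁺(aq)]^2) = 1.4×10^5, so log Q = 5.145 and E = +1.164 − (0.0661/2)(5.145) = +0.9940 V.
ΔG = −nFE = −(2)(96500)(+0.9940) J/mol = −192 kJ/mol.

−192 kJ/mol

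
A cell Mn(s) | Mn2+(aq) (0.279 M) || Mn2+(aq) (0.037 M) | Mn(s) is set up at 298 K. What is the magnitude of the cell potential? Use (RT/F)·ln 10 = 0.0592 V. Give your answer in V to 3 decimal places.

For a concentration cell E°cell = 0, since both electrodes use the same couple.
The compartment with the higher Mn2+(aq) concentration (0.279 M) acts as the cathode; ions are reduced there and produced at the dilute (0.037 M) anode.
With n = 2, Ecell = −(0.0592/2)·log([dilute]/[conc]) = −(0.0592/2)·log(0.037/0.279) = +0.026 V.

0.026 V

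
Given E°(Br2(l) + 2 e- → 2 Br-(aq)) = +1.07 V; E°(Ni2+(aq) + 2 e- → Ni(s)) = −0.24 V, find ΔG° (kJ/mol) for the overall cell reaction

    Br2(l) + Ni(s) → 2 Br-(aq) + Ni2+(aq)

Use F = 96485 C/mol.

In the reaction as written Br2(l) is reduced, so the Br₂/Br⁻ couple is the cathode and Ni²⁺/Ni is the anode.
E°cell = +1.07 − (−0.24) = +1.31 V; balancing electrons gives n = 2.
ΔG° = −nFE°cell = −(2)(96485)(+1.31) J/mol = −253 kJ/mol.

−253 kJ/mol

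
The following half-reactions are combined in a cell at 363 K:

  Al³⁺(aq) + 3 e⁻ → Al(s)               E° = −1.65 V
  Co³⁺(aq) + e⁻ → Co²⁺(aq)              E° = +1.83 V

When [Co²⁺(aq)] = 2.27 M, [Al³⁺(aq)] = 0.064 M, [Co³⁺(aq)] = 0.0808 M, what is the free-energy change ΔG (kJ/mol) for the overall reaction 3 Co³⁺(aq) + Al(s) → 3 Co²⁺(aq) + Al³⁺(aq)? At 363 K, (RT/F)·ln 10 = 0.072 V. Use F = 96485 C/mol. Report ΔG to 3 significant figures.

With Co³⁺/Co²⁺ reduced at the cathode, E°cell = +1.83 − (−1.65) = +3.48 V and n = 3.
Q = ([Co²⁺(aq)]^3·[Al³⁺(aq)]) / [Co³⁺(aq)]^3 = 1.42×10^3, so log Q = 3.152 and E = +3.48 − (0.072/3)(3.152) = +3.4044 V.
Then ΔG = −nFE = −3 × 96485 × +3.4044 J/mol = −985 kJ/mol.

−985 kJ/mol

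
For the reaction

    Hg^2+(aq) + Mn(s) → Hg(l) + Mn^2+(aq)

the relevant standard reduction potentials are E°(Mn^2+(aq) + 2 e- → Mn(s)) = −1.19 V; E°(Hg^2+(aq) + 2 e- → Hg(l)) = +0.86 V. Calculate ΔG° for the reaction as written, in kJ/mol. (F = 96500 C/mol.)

−396 kJ/mol

In the reaction as written Hg^2+(aq) is reduced, so the Hg²⁺/Hg couple is the cathode and Mn²⁺/Mn is the anode.
E°cell = +0.86 − (−1.19) = +2.05 V; balancing electrons gives n = 2.
ΔG° = −nFE°cell = −(2)(96500)(+2.05) J/mol = −396 kJ/mol.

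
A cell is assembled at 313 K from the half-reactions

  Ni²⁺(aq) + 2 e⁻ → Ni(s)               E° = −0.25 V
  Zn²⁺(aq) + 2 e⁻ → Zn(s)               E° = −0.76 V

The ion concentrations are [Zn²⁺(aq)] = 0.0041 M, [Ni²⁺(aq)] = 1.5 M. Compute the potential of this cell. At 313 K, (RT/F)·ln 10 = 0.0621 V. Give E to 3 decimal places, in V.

+0.590 V

Ni²⁺/Ni is reduced (cathode, E° = −0.25 V) and Zn²⁺/Zn is oxidized (anode).
E°cell = −0.25 − (−0.76) = +0.51 V, with n = 2 electrons transferred.
For the overall reaction Ni²⁺(aq) + Zn(s) → Ni(s) + Zn²⁺(aq), Q = [Zn²⁺(aq)] / [Ni²⁺(aq)] = 0.00273, giving log Q = −2.563.
By the Nernst equation, E = +0.51 − (0.0621/2)·(−2.563) = +0.590 V.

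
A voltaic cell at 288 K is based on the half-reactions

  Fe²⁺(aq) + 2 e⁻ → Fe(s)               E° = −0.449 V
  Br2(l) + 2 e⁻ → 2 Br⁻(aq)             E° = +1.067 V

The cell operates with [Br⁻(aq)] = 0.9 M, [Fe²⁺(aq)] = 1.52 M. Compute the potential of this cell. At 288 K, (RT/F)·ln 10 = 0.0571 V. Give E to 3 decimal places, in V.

Br₂/Br⁻ is reduced (cathode, E° = +1.067 V) and Fe²⁺/Fe is oxidized (anode).
The standard potential is +1.067 − (−0.449) = +1.516 V and the balanced reaction transfers n = 2 electrons.
For the overall reaction Br2(l) + Fe(s) → 2 Br⁻(aq) + Fe²⁺(aq), Q = [Br⁻(aq)]^2·[Fe²⁺(aq)] = 1.23, giving log Q = 0.090.
Applying E = E° − (RT ln10/nF)·log Q gives +1.516 − (0.0571/2)(0.090) = +1.513 V.

+1.513 V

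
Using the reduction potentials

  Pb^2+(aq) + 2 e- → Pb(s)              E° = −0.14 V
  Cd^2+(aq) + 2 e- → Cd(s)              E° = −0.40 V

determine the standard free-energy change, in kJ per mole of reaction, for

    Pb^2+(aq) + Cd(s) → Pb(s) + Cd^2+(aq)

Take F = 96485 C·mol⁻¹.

In the reaction as written Pb^2+(aq) is reduced, so the Pb²⁺/Pb couple is the cathode and Cd²⁺/Cd is the anode.
E°cell = −0.14 − (−0.40) = +0.26 V; balancing electrons gives n = 2.
ΔG° = −nFE°cell = −(2)(96485)(+0.26) J/mol = −50.2 kJ/mol.

−50.2 kJ/mol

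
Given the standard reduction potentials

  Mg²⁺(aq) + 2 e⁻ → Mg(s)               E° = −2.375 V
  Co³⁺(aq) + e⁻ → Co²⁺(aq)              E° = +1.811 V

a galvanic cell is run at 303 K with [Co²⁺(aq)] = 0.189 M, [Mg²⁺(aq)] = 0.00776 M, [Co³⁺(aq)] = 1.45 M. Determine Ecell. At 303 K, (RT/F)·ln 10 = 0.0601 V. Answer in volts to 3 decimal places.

Since E°(Co³⁺/Co²⁺) > E°(Mg²⁺/Mg), Co³⁺/Co²⁺ serves as the cathode.
E°cell = +1.811 − (−2.375) = +4.186 V, with n = 2 electrons transferred.
The balanced reaction is 2 Co³⁺(aq) + Mg(s) → 2 Co²⁺(aq) + Mg²⁺(aq), so Q = ([Co²⁺(aq)]^2·[Mg²⁺(aq)]) / [Co³⁺(aq)]^2 = 0.000132 and log Q = −3.880.
Applying E = E° − (RT ln10/nF)·log Q gives +4.186 − (0.0601/2)(−3.880) = +4.303 V.

+4.303 V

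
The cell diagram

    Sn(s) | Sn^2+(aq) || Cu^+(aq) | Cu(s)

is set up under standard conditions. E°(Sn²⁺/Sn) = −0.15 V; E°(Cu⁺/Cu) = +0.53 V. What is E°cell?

By convention the left-hand electrode in cell notation is the anode (oxidation) and the right-hand electrode is the cathode (reduction).
E°cell = E°(right) − E°(left) = +0.53 − (−0.15) = +0.68 V.

+0.68 V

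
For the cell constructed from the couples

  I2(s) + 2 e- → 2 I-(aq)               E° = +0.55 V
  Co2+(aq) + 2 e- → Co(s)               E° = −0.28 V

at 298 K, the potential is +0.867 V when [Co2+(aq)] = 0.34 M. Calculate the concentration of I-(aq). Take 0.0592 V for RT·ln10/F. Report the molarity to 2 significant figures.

The I₂/I⁻ couple has the larger reduction potential, so it is the cathode: E°cell = +0.55 − (−0.28) = +0.83 V and n = 2.
Rearranging E = E° − (0.0592/n)·log Q gives log Q = 2(+0.83 − (+0.867))/0.0592 = −1.250.
For I2(s) + Co(s) → 2 I-(aq) + Co2+(aq), the reaction quotient is Q = [I-(aq)]^2·[Co2+(aq)].
Isolating [I-(aq)] in Q = 10^{−1.250} yields log [I-(aq)] = −0.391, i.e. 0.41 M.

0.41 M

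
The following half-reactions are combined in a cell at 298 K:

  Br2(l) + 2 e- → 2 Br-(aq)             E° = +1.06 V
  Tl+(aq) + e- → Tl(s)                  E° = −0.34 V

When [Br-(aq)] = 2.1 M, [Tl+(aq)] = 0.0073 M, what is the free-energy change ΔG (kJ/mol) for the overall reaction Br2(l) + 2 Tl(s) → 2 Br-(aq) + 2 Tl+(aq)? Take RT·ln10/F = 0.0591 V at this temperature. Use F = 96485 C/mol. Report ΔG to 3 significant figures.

−291 kJ/mol

E°cell = +1.06 − (−0.34) = +1.40 V; the balanced reaction transfers n = 2 electrons.
The reaction quotient is [Br-(aq)]^2·[Tl+(aq)]^2 = 0.000235; by Nernst, E = +1.40 − (0.0591/2)(−3.629) = +1.5072 V.
Then ΔG = −nFE = −2 × 96485 × +1.5072 J/mol = −291 kJ/mol.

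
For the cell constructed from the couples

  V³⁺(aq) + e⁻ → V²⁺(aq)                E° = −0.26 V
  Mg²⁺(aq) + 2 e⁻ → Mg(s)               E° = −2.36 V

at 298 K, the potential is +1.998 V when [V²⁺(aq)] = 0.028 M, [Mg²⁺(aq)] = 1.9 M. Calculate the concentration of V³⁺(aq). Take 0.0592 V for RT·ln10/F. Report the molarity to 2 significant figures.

V³⁺/V²⁺ is the cathode (higher E°); E°cell = −0.26 − (−2.36) = +2.10 V with n = 2.
Since E = E° − (0.0592/n)·log Q, log Q = n(E° − E)/0.0592 = 3.446.
Balancing electrons gives 2 V³⁺(aq) + Mg(s) → 2 V²⁺(aq) + Mg²⁺(aq); thus Q = ([V²⁺(aq)]^2·[Mg²⁺(aq)]) / [V³⁺(aq)]^2.
Solving for the unknown gives log [V³⁺(aq)] = −3.136, so [V³⁺(aq)] ≈ 0.00073 M.

0.00073 M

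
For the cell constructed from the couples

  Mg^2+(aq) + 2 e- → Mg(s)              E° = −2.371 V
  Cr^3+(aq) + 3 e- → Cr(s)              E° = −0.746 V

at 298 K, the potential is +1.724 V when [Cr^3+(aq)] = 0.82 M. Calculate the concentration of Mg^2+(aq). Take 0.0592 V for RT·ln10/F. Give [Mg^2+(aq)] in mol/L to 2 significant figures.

0.00040 M

Cr³⁺/Cr is the cathode (higher E°); E°cell = −0.746 − (−2.371) = +1.625 V with n = 6.
Rearranging E = E° − (0.0592/n)·log Q gives log Q = 6(+1.625 − (+1.724))/0.0592 = −10.034.
For 2 Cr^3+(aq) + 3 Mg(s) → 2 Cr(s) + 3 Mg^2+(aq), the reaction quotient is Q = [Mg^2+(aq)]^3 / [Cr^3+(aq)]^2.
Solving for the unknown gives log [Mg^2+(aq)] = −3.402, so [Mg^2+(aq)] ≈ 0.00040 M.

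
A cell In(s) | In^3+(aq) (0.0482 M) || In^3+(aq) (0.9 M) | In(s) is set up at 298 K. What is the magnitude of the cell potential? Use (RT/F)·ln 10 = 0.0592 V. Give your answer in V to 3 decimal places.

0.025 V

For a concentration cell E°cell = 0, since both electrodes use the same couple.
The compartment with the higher In^3+(aq) concentration (0.9 M) acts as the cathode; ions are reduced there and produced at the dilute (0.0482 M) anode.
With n = 3, Ecell = −(0.0592/3)·log([dilute]/[conc]) = −(0.0592/3)·log(0.0482/0.9) = +0.025 V.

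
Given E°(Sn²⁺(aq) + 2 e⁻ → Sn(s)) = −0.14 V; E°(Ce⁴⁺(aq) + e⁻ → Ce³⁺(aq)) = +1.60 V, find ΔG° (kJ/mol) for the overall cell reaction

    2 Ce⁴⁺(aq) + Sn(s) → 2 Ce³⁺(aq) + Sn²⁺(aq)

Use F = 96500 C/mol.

−336 kJ/mol

In the reaction as written Ce⁴⁺(aq) is reduced, so the Ce⁴⁺/Ce³⁺ couple is the cathode and Sn²⁺/Sn is the anode.
E°cell = +1.60 − (−0.14) = +1.74 V; balancing electrons gives n = 2.
ΔG° = −nFE°cell = −(2)(96500)(+1.74) J/mol = −336 kJ/mol.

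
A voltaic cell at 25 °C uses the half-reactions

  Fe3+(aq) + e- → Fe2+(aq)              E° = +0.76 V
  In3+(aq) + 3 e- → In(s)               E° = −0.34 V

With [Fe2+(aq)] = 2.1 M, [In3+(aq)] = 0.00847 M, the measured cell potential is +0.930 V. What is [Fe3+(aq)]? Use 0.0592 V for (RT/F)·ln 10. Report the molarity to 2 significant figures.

0.00058 M

Fe³⁺/Fe²⁺ is the cathode (higher E°); E°cell = +0.76 − (−0.34) = +1.10 V with n = 3.
Rearranging E = E° − (0.0592/n)·log Q gives log Q = 3(+1.10 − (+0.930))/0.0592 = 8.615.
For 3 Fe3+(aq) + In(s) → 3 Fe2+(aq) + In3+(aq), the reaction quotient is Q = ([Fe2+(aq)]^3·[In3+(aq)]) / [Fe3+(aq)]^3.
Substituting the known concentrations and solving, log [Fe3+(aq)] = −3.240 and [Fe3+(aq)] = 0.00058 M.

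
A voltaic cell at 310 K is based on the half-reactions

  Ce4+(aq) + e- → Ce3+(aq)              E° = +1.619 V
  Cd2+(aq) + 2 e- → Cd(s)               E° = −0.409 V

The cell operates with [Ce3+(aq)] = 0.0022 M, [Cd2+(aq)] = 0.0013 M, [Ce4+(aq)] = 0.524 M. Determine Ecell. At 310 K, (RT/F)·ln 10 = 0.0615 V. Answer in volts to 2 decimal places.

+2.26 V

The Ce⁴⁺/Ce³⁺ couple has the more positive E°, so it is the cathode; Cd²⁺/Cd is the anode.
E°cell = +1.619 − (−0.409) = +2.028 V, with n = 2 electrons transferred.
Balancing gives 2 Ce4+(aq) + Cd(s) → 2 Ce3+(aq) + Cd2+(aq); hence Q = ([Ce3+(aq)]^2·[Cd2+(aq)]) / [Ce4+(aq)]^2 = 2.29×10^−8 (log Q = −7.640).
E = E° − (0.0615/n)·log Q = +2.028 − (0.0615/2)(−7.640) = +2.26 V.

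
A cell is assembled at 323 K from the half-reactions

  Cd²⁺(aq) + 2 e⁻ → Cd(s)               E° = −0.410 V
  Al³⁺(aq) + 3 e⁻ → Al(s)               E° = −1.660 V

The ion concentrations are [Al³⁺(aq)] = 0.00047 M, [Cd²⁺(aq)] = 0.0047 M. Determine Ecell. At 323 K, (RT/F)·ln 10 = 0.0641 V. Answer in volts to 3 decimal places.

+1.246 V

The Cd²⁺/Cd couple has the more positive E°, so it is the cathode; Al³⁺/Al is the anode.
The standard potential is −0.410 − (−1.660) = +1.250 V and the balanced reaction transfers n = 6 electrons.
The balanced reaction is 3 Cd²⁺(aq) + 2 Al(s) → 3 Cd(s) + 2 Al³⁺(aq), so Q = [Al³⁺(aq)]^2 / [Cd²⁺(aq)]^3 = 2.13 and log Q = 0.328.
Applying E = E° − (RT ln10/nF)·log Q gives +1.250 − (0.0641/6)(0.328) = +1.246 V.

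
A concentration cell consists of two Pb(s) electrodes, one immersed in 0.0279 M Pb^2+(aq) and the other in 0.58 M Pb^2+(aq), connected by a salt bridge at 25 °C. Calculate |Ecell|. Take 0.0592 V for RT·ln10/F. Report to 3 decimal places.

For a concentration cell E°cell = 0, since both electrodes use the same couple.
The compartment with the higher Pb^2+(aq) concentration (0.58 M) acts as the cathode; ions are reduced there and produced at the dilute (0.0279 M) anode.
With n = 2, Ecell = −(0.0592/2)·log([dilute]/[conc]) = −(0.0592/2)·log(0.0279/0.58) = +0.039 V.

0.039 V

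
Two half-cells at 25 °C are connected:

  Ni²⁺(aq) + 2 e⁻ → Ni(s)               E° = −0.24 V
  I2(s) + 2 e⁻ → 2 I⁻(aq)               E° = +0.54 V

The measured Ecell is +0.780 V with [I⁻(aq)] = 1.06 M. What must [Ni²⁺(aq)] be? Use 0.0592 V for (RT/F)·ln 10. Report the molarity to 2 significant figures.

I₂/I⁻ is the cathode (higher E°); E°cell = +0.54 − (−0.24) = +0.78 V with n = 2.
Rearranging E = E° − (0.0592/n)·log Q gives log Q = 2(+0.78 − (+0.780))/0.0592 = 0.000.
Balancing electrons gives I2(s) + Ni(s) → 2 I⁻(aq) + Ni²⁺(aq); thus Q = [I⁻(aq)]^2·[Ni²⁺(aq)].
Substituting the known concentrations and solving, log [Ni²⁺(aq)] = −0.051 and [Ni²⁺(aq)] = 0.89 M.

0.89 M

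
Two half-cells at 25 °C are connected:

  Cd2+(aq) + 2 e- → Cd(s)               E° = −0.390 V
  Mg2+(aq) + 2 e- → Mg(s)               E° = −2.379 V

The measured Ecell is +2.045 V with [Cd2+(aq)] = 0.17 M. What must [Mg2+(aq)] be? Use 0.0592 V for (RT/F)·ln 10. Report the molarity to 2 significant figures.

Cd²⁺/Cd is the cathode (higher E°); E°cell = −0.390 − (−2.379) = +1.989 V with n = 2.
Since E = E° − (0.0592/n)·log Q, log Q = n(E° − E)/0.0592 = −1.892.
For Cd2+(aq) + Mg(s) → Cd(s) + Mg2+(aq), the reaction quotient is Q = [Mg2+(aq)] / [Cd2+(aq)].
Solving for the unknown gives log [Mg2+(aq)] = −2.662, so [Mg2+(aq)] ≈ 0.0022 M.

0.0022 M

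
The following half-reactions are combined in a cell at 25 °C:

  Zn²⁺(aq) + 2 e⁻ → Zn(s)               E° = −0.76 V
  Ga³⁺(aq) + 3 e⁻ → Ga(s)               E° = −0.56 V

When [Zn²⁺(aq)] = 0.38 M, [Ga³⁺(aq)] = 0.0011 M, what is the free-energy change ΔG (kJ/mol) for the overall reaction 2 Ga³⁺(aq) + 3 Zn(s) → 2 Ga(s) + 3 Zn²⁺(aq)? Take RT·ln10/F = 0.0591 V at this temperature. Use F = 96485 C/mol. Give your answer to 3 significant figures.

−89.2 kJ/mol

The standard cell potential is −0.56 − (−0.76) = +0.20 V, with n = 6 electrons in the balanced equation.
Here Q = [Zn²⁺(aq)]^3 / [Ga³⁺(aq)]^2 = 4.53×10^4 (log Q = 4.657), giving E = +0.20 − (0.0591/6)·(4.657) = +0.1541 V.
Finally ΔG = −nFE = −(6)(96485 C/mol)(+0.1541 V) = −89.2 kJ/mol.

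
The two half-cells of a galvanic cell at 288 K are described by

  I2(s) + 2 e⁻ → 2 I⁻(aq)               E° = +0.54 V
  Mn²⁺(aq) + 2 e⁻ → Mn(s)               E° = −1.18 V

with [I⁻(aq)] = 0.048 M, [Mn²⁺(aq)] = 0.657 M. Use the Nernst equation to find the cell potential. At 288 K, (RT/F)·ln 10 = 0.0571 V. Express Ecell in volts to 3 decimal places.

I₂/I⁻ is reduced (cathode, E° = +0.54 V) and Mn²⁺/Mn is oxidized (anode).
E°cell = E°cat − E°an = +0.54 − (−1.18) = +1.72 V; n = 2.
The balanced reaction is I2(s) + Mn(s) → 2 I⁻(aq) + Mn²⁺(aq), so Q = [I⁻(aq)]^2·[Mn²⁺(aq)] = 0.00151 and log Q = −2.820.
By the Nernst equation, E = +1.72 − (0.0571/2)·(−2.820) = +1.801 V.

+1.801 V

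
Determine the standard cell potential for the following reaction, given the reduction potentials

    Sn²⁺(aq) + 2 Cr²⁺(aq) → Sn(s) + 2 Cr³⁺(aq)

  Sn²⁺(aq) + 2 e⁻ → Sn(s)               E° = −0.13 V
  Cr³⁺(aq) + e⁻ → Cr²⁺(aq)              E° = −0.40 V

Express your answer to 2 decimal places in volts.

In the reaction as written, Sn²⁺(aq) is reduced (cathode) and Cr³⁺(aq) is produced by oxidation at the anode.
E°cell = E°(cathode) − E°(anode) = −0.13 − (−0.40) = +0.27 V.
The positive value indicates the reaction is spontaneous as written.

+0.27 V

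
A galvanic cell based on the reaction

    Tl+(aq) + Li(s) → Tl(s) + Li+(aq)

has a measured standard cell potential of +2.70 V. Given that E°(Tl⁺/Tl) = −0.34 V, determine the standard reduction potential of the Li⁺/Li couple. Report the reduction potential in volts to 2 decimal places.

In the reaction as written the Tl⁺/Tl couple is reduced (cathode) and Li⁺/Li is oxidized (anode), so E°cell = E°(Tl⁺/Tl) − E°(Li⁺/Li).
E°(Li⁺/Li) = E°(cathode) − E°cell = −0.34 − (+2.70) = −3.04 V.

−3.04 V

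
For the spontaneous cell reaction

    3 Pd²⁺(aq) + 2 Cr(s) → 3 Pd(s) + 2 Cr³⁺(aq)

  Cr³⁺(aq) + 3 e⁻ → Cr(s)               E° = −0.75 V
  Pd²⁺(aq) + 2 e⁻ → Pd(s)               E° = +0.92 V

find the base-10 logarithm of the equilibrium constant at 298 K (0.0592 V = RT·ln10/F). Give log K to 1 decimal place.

The Pd²⁺/Pd couple is reduced (cathode); E°cell = +0.92 − (−0.75) = +1.67 V with n = 6.
At equilibrium E = 0, so log K = nE°cell / 0.0592 = (6)(+1.67) / 0.0592 = 169.3.

log K = 169.3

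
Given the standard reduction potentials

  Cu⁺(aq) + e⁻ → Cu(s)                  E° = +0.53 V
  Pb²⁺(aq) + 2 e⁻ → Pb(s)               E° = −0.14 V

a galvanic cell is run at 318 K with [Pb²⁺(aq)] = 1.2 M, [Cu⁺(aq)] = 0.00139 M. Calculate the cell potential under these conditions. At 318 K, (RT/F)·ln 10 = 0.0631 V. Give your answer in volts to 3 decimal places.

The Cu⁺/Cu couple has the more positive E°, so it is the cathode; Pb²⁺/Pb is the anode.
E°cell = +0.53 − (−0.14) = +0.67 V, with n = 2 electrons transferred.
For the overall reaction 2 Cu⁺(aq) + Pb(s) → 2 Cu(s) + Pb²⁺(aq), Q = [Pb²⁺(aq)] / [Cu⁺(aq)]^2 = 6.21×10^5, giving log Q = 5.793.
E = E° − (0.0631/n)·log Q = +0.67 − (0.0631/2)(5.793) = +0.487 V.

+0.487 V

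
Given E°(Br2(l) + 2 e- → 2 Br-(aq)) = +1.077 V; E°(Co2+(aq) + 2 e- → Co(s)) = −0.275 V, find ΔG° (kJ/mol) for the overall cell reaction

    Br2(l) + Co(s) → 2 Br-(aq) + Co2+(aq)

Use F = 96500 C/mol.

In the reaction as written Br2(l) is reduced, so the Br₂/Br⁻ couple is the cathode and Co²⁺/Co is the anode.
E°cell = +1.077 − (−0.275) = +1.352 V; balancing electrons gives n = 2.
ΔG° = −nFE°cell = −(2)(96500)(+1.352) J/mol = −261 kJ/mol.

−261 kJ/mol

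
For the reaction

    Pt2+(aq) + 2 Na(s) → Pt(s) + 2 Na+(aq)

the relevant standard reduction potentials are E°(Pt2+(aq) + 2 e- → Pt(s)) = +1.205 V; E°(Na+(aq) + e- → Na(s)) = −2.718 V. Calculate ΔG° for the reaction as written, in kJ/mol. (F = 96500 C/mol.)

In the reaction as written Pt2+(aq) is reduced, so the Pt²⁺/Pt couple is the cathode and Na⁺/Na is the anode.
E°cell = +1.205 − (−2.718) = +3.923 V; balancing electrons gives n = 2.
ΔG° = −nFE°cell = −(2)(96500)(+3.923) J/mol = −757 kJ/mol.

−757 kJ/mol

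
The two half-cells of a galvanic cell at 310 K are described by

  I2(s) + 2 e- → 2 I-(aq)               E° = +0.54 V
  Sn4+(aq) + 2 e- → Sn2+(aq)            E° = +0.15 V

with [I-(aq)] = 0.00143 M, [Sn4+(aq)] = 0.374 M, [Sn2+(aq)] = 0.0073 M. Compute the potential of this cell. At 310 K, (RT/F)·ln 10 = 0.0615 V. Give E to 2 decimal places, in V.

I₂/I⁻ is reduced (cathode, E° = +0.54 V) and Sn⁴⁺/Sn²⁺ is oxidized (anode).
The standard potential is +0.54 − (+0.15) = +0.39 V and the balanced reaction transfers n = 2 electrons.
For the overall reaction I2(s) + Sn2+(aq) → 2 I-(aq) + Sn4+(aq), Q = ([I-(aq)]^2·[Sn4+(aq)]) / [Sn2+(aq)] = 0.000105, giving log Q = −3.980.
Applying E = E° − (RT ln10/nF)·log Q gives +0.39 − (0.0615/2)(−3.980) = +0.51 V.

+0.51 V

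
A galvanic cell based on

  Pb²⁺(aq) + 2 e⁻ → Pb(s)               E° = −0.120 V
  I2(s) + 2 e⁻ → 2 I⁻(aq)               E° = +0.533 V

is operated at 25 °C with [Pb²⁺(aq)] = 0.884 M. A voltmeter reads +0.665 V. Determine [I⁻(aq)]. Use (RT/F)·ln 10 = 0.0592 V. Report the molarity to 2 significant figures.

0.67 M

The I₂/I⁻ couple has the larger reduction potential, so it is the cathode: E°cell = +0.533 − (−0.120) = +0.653 V and n = 2.
From the Nernst equation, log Q = n(E° − E)/0.0592 = 2·(+0.653 − (+0.665))/0.0592 = −0.405.
The balanced reaction is I2(s) + Pb(s) → 2 I⁻(aq) + Pb²⁺(aq), so Q = [I⁻(aq)]^2·[Pb²⁺(aq)].
Substituting the known concentrations and solving, log [I⁻(aq)] = −0.176 and [I⁻(aq)] = 0.67 M.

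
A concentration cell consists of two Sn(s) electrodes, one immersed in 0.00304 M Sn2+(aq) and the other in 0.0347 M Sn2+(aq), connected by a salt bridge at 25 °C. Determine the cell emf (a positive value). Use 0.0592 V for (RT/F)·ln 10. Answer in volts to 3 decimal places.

0.031 V

For a concentration cell E°cell = 0, since both electrodes use the same couple.
The compartment with the higher Sn2+(aq) concentration (0.0347 M) acts as the cathode; ions are reduced there and produced at the dilute (0.00304 M) anode.
With n = 2, Ecell = −(0.0592/2)·log([dilute]/[conc]) = −(0.0592/2)·log(0.00304/0.0347) = +0.031 V.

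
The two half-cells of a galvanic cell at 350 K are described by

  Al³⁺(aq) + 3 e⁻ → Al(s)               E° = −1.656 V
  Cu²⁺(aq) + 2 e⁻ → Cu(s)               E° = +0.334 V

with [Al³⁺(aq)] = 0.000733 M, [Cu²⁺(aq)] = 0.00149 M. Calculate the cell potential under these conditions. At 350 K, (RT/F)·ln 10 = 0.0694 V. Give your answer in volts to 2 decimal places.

Since E°(Cu²⁺/Cu) > E°(Al³⁺/Al), Cu²⁺/Cu serves as the cathode.
The standard potential is +0.334 − (−1.656) = +1.990 V and the balanced reaction transfers n = 6 electrons.
For the overall reaction 3 Cu²⁺(aq) + 2 Al(s) → 3 Cu(s) + 2 Al³⁺(aq), Q = [Al³⁺(aq)]^2 / [Cu²⁺(aq)]^3 = 162, giving log Q = 2.211.
By the Nernst equation, E = +1.990 − (0.0694/6)·(2.211) = +1.96 V.

+1.96 V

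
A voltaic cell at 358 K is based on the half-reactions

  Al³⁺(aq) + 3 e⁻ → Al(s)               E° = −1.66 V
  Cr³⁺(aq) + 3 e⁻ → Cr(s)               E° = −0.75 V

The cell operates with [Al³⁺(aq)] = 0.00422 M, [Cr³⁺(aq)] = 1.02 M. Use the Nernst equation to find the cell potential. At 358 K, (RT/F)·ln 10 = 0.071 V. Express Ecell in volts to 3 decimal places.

+0.966 V

Cr³⁺/Cr is reduced (cathode, E° = −0.75 V) and Al³⁺/Al is oxidized (anode).
E°cell = −0.75 − (−1.66) = +0.91 V, with n = 3 electrons transferred.
For the overall reaction Cr³⁺(aq) + Al(s) → Cr(s) + Al³⁺(aq), Q = [Al³⁺(aq)] / [Cr³⁺(aq)] = 0.00414, giving log Q = −2.383.
By the Nernst equation, E = +0.91 − (0.071/3)·(−2.383) = +0.966 V.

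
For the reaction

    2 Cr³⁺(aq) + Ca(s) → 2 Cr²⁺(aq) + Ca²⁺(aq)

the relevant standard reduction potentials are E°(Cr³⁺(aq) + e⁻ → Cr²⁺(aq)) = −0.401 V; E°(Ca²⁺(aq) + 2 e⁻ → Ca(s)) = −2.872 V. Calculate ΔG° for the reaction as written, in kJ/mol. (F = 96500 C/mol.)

In the reaction as written Cr³⁺(aq) is reduced, so the Cr³⁺/Cr²⁺ couple is the cathode and Ca²⁺/Ca is the anode.
E°cell = −0.401 − (−2.872) = +2.471 V; balancing electrons gives n = 2.
ΔG° = −nFE°cell = −(2)(96500)(+2.471) J/mol = −477 kJ/mol.

−477 kJ/mol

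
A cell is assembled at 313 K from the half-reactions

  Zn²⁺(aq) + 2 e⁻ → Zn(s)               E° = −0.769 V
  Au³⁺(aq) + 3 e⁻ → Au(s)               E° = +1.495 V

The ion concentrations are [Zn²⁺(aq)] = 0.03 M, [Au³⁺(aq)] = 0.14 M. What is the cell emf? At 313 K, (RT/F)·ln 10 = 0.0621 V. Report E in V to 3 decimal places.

+2.294 V

Since E°(Au³⁺/Au) > E°(Zn²⁺/Zn), Au³⁺/Au serves as the cathode.
E°cell = +1.495 − (−0.769) = +2.264 V, with n = 6 electrons transferred.
For the overall reaction 2 Au³⁺(aq) + 3 Zn(s) → 2 Au(s) + 3 Zn²⁺(aq), Q = [Zn²⁺(aq)]^3 / [Au³⁺(aq)]^2 = 0.00138, giving log Q = −2.861.
Applying E = E° − (RT ln10/nF)·log Q gives +2.264 − (0.0621/6)(−2.861) = +2.294 V.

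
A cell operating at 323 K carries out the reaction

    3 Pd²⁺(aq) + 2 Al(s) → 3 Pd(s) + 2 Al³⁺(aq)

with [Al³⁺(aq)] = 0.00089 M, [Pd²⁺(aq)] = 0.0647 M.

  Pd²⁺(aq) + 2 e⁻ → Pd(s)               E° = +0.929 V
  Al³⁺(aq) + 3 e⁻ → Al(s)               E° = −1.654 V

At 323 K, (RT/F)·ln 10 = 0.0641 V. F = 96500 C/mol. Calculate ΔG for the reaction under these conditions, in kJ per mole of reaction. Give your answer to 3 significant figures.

E°cell = +0.929 − (−1.654) = +2.583 V; the balanced reaction transfers n = 6 electrons.
Q = [Al³⁺(aq)]^2 / [Pd²⁺(aq)]^3 = 0.00292, so log Q = −2.534 and E = +2.583 − (0.0641/6)(−2.534) = +2.6101 V.
Then ΔG = −nFE = −6 × 96500 × +2.6101 J/mol = −1510 kJ/mol.

−1510 kJ/mol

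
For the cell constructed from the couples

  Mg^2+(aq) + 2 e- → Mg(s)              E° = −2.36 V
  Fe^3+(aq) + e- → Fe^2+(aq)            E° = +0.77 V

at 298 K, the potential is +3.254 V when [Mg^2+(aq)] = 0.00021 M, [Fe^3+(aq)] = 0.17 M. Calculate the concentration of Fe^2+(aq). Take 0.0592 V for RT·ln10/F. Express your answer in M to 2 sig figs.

With Fe³⁺/Fe²⁺ at the cathode and Mg²⁺/Mg at the anode, E°cell = +0.77 − (−2.36) = +3.13 V (n = 2).
Since E = E° − (0.0592/n)·log Q, log Q = n(E° − E)/0.0592 = −4.189.
For 2 Fe^3+(aq) + Mg(s) → 2 Fe^2+(aq) + Mg^2+(aq), the reaction quotient is Q = ([Fe^2+(aq)]^2·[Mg^2+(aq)]) / [Fe^3+(aq)]^2.
Solving for the unknown gives log [Fe^2+(aq)] = −1.025, so [Fe^2+(aq)] ≈ 0.094 M.

0.094 M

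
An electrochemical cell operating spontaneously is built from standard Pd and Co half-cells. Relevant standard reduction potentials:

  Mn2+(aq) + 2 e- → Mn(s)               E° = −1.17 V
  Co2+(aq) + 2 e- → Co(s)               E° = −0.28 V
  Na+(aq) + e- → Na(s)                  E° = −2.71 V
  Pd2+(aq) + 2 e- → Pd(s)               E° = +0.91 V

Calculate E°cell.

Of the two couples in this cell, the one with the more positive reduction potential is reduced at the cathode: here that is Pd²⁺/Pd (+0.91 V); Co²⁺/Co (−0.28 V) is the anode.
E°cell = E°(cathode) − E°(anode) = +0.91 − (−0.28) = +1.19 V.

+1.19 V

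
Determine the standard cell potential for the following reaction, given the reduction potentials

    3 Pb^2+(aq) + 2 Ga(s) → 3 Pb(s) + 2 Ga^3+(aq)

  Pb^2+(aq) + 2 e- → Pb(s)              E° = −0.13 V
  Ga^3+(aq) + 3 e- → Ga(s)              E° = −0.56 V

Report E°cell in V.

Pb^2+(aq) gains electrons, so the Pb²⁺/Pb couple is the cathode; the Ga³⁺/Ga couple is the anode.
E°cell = E°(cathode) − E°(anode) = −0.13 − (−0.56) = +0.43 V.

+0.43 V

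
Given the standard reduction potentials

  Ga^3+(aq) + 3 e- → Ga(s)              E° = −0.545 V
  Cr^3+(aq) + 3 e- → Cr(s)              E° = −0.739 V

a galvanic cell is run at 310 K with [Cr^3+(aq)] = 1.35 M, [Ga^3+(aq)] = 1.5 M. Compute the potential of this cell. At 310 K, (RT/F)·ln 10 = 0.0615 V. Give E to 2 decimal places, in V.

+0.19 V

Ga³⁺/Ga is reduced (cathode, E° = −0.545 V) and Cr³⁺/Cr is oxidized (anode).
The standard potential is −0.545 − (−0.739) = +0.194 V and the balanced reaction transfers n = 3 electrons.
Balancing gives Ga^3+(aq) + Cr(s) → Ga(s) + Cr^3+(aq); hence Q = [Cr^3+(aq)] / [Ga^3+(aq)] = 0.9 (log Q = −0.046).
Applying E = E° − (RT ln10/nF)·log Q gives +0.194 − (0.0615/3)(−0.046) = +0.19 V.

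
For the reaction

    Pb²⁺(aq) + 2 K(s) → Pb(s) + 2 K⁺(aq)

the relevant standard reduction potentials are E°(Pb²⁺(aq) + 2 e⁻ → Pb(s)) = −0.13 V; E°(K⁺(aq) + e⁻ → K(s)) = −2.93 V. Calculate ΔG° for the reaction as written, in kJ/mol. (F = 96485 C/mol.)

−540 kJ/mol

In the reaction as written Pb²⁺(aq) is reduced, so the Pb²⁺/Pb couple is the cathode and K⁺/K is the anode.
E°cell = −0.13 − (−2.93) = +2.80 V; balancing electrons gives n = 2.
ΔG° = −nFE°cell = −(2)(96485)(+2.80) J/mol = −540 kJ/mol.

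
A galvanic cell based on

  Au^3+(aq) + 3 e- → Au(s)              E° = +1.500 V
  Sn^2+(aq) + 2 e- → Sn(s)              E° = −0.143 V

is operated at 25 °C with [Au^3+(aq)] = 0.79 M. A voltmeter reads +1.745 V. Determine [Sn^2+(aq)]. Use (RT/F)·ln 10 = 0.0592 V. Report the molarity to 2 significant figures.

With Au³⁺/Au at the cathode and Sn²⁺/Sn at the anode, E°cell = +1.500 − (−0.143) = +1.643 V (n = 6).
Rearranging E = E° − (0.0592/n)·log Q gives log Q = 6(+1.643 − (+1.745))/0.0592 = −10.338.
Balancing electrons gives 2 Au^3+(aq) + 3 Sn(s) → 2 Au(s) + 3 Sn^2+(aq); thus Q = [Sn^2+(aq)]^3 / [Au^3+(aq)]^2.
Isolating [Sn^2+(aq)] in Q = 10^{−10.338} yields log [Sn^2+(aq)] = −3.514, i.e. 0.00031 M.

0.00031 M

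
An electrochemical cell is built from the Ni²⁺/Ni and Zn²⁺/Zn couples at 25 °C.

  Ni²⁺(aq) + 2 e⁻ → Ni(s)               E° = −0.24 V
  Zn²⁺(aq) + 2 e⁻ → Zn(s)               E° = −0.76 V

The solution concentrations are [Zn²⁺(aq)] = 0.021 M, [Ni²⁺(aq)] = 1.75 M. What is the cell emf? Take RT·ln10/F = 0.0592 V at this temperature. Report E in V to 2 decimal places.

+0.58 V

The Ni²⁺/Ni couple has the more positive E°, so it is the cathode; Zn²⁺/Zn is the anode.
E°cell = E°cat − E°an = −0.24 − (−0.76) = +0.52 V; n = 2.
The balanced reaction is Ni²⁺(aq) + Zn(s) → Ni(s) + Zn²⁺(aq), so Q = [Zn²⁺(aq)] / [Ni²⁺(aq)] = 0.012 and log Q = −1.921.
Applying E = E° − (RT ln10/nF)·log Q gives +0.52 − (0.0592/2)(−1.921) = +0.58 V.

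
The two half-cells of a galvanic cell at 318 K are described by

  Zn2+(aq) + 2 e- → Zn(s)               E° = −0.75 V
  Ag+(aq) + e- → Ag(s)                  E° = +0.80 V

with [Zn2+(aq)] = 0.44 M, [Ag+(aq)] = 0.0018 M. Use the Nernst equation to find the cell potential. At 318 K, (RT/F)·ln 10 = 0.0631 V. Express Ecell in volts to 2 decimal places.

+1.39 V

The Ag⁺/Ag couple has the more positive E°, so it is the cathode; Zn²⁺/Zn is the anode.
E°cell = +0.80 − (−0.75) = +1.55 V, with n = 2 electrons transferred.
For the overall reaction 2 Ag+(aq) + Zn(s) → 2 Ag(s) + Zn2+(aq), Q = [Zn2+(aq)] / [Ag+(aq)]^2 = 1.36×10^5, giving log Q = 5.133.
By the Nernst equation, E = +1.55 − (0.0631/2)·(5.133) = +1.39 V.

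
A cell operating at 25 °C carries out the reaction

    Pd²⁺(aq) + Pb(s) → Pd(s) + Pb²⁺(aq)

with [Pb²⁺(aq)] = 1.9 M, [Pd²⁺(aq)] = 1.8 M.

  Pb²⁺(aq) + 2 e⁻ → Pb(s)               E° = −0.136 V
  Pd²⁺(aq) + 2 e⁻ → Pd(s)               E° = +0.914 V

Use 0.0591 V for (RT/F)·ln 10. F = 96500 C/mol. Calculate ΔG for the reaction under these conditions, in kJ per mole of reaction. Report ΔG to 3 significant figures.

−203 kJ/mol

E°cell = +0.914 − (−0.136) = +1.050 V; the balanced reaction transfers n = 2 electrons.
The reaction quotient is [Pb²⁺(aq)] / [Pd²⁺(aq)] = 1.06; by Nernst, E = +1.050 − (0.0591/2)(0.023) = +1.0493 V.
Finally ΔG = −nFE = −(2)(96500 C/mol)(+1.0493 V) = −203 kJ/mol.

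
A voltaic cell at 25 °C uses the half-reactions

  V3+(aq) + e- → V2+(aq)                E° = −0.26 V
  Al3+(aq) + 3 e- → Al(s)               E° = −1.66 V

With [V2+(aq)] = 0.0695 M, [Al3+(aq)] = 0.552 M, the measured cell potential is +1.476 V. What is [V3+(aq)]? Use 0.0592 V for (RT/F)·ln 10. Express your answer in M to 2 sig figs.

The V³⁺/V²⁺ couple has the larger reduction potential, so it is the cathode: E°cell = −0.26 − (−1.66) = +1.40 V and n = 3.
Since E = E° − (0.0592/n)·log Q, log Q = n(E° − E)/0.0592 = −3.851.
Balancing electrons gives 3 V3+(aq) + Al(s) → 3 V2+(aq) + Al3+(aq); thus Q = ([V2+(aq)]^3·[Al3+(aq)]) / [V3+(aq)]^3.
Isolating [V3+(aq)] in Q = 10^{−3.851} yields log [V3+(aq)] = 0.040, i.e. 1.1 M.

1.1 M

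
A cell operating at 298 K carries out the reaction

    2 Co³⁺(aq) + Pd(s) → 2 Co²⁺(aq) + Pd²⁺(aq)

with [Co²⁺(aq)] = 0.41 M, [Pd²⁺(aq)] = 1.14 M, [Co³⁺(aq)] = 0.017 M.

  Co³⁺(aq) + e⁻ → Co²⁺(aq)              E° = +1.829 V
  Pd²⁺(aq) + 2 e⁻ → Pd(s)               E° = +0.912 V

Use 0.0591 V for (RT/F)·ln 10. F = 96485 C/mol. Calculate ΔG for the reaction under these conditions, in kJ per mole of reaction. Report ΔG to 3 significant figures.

−161 kJ/mol

The standard cell potential is +1.829 − (+0.912) = +0.917 V, with n = 2 electrons in the balanced equation.
Here Q = ([Co²⁺(aq)]^2·[Pd²⁺(aq)]) / [Co³⁺(aq)]^2 = 663 (log Q = 2.822), giving E = +0.917 − (0.0591/2)·(2.822) = +0.8336 V.
Then ΔG = −nFE = −2 × 96485 × +0.8336 J/mol = −161 kJ/mol.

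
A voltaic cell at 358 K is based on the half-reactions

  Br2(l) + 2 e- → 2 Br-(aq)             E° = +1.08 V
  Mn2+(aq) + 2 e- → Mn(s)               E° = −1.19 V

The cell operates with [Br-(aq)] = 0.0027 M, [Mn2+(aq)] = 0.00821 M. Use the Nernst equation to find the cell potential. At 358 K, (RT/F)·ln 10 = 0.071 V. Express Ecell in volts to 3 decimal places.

Since E°(Br₂/Br⁻) > E°(Mn²⁺/Mn), Br₂/Br⁻ serves as the cathode.
E°cell = E°cat − E°an = +1.08 − (−1.19) = +2.27 V; n = 2.
Balancing gives Br2(l) + Mn(s) → 2 Br-(aq) + Mn2+(aq); hence Q = [Br-(aq)]^2·[Mn2+(aq)] = 5.99×10^−8 (log Q = −7.223).
Applying E = E° − (RT ln10/nF)·log Q gives +2.27 − (0.071/2)(−7.223) = +2.526 V.

+2.526 V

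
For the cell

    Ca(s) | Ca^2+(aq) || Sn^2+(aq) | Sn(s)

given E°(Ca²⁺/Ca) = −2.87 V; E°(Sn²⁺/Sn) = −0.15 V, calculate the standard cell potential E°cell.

By convention the left-hand electrode in cell notation is the anode (oxidation) and the right-hand electrode is the cathode (reduction).
E°cell = E°(right) − E°(left) = −0.15 − (−2.87) = +2.72 V.

+2.72 V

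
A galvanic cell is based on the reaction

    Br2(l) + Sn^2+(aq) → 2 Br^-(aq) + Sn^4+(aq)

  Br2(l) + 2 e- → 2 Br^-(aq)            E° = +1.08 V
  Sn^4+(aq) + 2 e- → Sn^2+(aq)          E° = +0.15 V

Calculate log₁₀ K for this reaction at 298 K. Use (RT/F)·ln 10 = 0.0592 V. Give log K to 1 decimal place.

log K = 31.4

The Br₂/Br⁻ couple is reduced (cathode); E°cell = +1.08 − (+0.15) = +0.93 V with n = 2.
At equilibrium E = 0, so log K = nE°cell / 0.0592 = (2)(+0.93) / 0.0592 = 31.4.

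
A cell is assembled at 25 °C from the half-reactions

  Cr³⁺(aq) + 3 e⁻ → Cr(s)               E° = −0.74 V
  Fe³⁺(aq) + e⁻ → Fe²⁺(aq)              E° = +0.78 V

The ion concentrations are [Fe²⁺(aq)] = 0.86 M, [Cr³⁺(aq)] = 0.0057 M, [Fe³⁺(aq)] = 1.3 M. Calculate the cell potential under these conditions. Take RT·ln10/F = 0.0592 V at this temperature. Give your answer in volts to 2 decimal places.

+1.57 V

Since E°(Fe³⁺/Fe²⁺) > E°(Cr³⁺/Cr), Fe³⁺/Fe²⁺ serves as the cathode.
E°cell = +0.78 − (−0.74) = +1.52 V, with n = 3 electrons transferred.
The balanced reaction is 3 Fe³⁺(aq) + Cr(s) → 3 Fe²⁺(aq) + Cr³⁺(aq), so Q = ([Fe²⁺(aq)]^3·[Cr³⁺(aq)]) / [Fe³⁺(aq)]^3 = 0.00165 and log Q = −2.782.
E = E° − (0.0592/n)·log Q = +1.52 − (0.0592/3)(−2.782) = +1.57 V.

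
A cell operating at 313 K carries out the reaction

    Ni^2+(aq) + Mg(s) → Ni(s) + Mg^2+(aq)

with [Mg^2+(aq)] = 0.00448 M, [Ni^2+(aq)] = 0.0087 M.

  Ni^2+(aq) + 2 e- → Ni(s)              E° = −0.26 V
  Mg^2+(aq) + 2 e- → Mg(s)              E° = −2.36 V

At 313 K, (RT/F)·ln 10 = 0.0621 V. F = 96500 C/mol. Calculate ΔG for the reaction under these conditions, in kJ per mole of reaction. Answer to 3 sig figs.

−407 kJ/mol

The standard cell potential is −0.26 − (−2.36) = +2.10 V, with n = 2 electrons in the balanced equation.
Here Q = [Mg^2+(aq)] / [Ni^2+(aq)] = 0.515 (log Q = −0.288), giving E = +2.10 − (0.0621/2)·(−0.288) = +2.1089 V.
Then ΔG = −nFE = −2 × 96500 × +2.1089 J/mol = −407 kJ/mol.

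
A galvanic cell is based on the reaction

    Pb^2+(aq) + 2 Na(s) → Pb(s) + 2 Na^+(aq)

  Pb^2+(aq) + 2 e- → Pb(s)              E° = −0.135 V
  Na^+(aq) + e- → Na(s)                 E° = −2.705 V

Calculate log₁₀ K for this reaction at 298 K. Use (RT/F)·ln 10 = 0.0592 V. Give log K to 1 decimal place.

log K = 86.8

The Pb²⁺/Pb couple is reduced (cathode); E°cell = −0.135 − (−2.705) = +2.570 V with n = 2.
At equilibrium E = 0, so log K = nE°cell / 0.0592 = (2)(+2.570) / 0.0592 = 86.8.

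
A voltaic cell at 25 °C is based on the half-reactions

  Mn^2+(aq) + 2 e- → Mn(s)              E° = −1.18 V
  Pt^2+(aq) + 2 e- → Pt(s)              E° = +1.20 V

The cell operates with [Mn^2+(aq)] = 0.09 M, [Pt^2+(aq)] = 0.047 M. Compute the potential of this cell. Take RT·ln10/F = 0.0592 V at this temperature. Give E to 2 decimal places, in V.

+2.37 V

Since E°(Pt²⁺/Pt) > E°(Mn²⁺/Mn), Pt²⁺/Pt serves as the cathode.
The standard potential is +1.20 − (−1.18) = +2.38 V and the balanced reaction transfers n = 2 electrons.
The balanced reaction is Pt^2+(aq) + Mn(s) → Pt(s) + Mn^2+(aq), so Q = [Mn^2+(aq)] / [Pt^2+(aq)] = 1.91 and log Q = 0.282.
By the Nernst equation, E = +2.38 − (0.0592/2)·(0.282) = +2.37 V.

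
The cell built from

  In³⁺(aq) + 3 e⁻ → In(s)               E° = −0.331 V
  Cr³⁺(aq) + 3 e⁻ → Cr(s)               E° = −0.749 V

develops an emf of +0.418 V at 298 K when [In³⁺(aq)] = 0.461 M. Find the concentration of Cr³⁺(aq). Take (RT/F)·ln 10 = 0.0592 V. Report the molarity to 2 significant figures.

With In³⁺/In at the cathode and Cr³⁺/Cr at the anode, E°cell = −0.331 − (−0.749) = +0.418 V (n = 3).
Since E = E° − (0.0592/n)·log Q, log Q = n(E° − E)/0.0592 = 0.000.
The balanced reaction is In³⁺(aq) + Cr(s) → In(s) + Cr³⁺(aq), so Q = [Cr³⁺(aq)] / [In³⁺(aq)].
Substituting the known concentrations and solving, log [Cr³⁺(aq)] = −0.336 and [Cr³⁺(aq)] = 0.46 M.

0.46 M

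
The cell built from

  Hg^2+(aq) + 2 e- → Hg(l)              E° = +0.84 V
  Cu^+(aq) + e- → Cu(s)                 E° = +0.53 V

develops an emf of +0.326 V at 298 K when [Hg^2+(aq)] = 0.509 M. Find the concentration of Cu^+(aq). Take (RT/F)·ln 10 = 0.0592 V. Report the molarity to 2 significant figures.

0.38 M

Hg²⁺/Hg is the cathode (higher E°); E°cell = +0.84 − (+0.53) = +0.31 V with n = 2.
Rearranging E = E° − (0.0592/n)·log Q gives log Q = 2(+0.31 − (+0.326))/0.0592 = −0.541.
The balanced reaction is Hg^2+(aq) + 2 Cu(s) → Hg(l) + 2 Cu^+(aq), so Q = [Cu^+(aq)]^2 / [Hg^2+(aq)].
Isolating [Cu^+(aq)] in Q = 10^{−0.541} yields log [Cu^+(aq)] = −0.417, i.e. 0.38 M.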